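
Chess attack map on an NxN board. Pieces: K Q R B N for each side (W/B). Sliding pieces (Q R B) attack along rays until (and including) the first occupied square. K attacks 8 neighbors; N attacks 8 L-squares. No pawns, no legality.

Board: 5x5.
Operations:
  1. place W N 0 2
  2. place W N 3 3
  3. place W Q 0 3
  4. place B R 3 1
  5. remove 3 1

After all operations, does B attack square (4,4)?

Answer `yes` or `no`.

Op 1: place WN@(0,2)
Op 2: place WN@(3,3)
Op 3: place WQ@(0,3)
Op 4: place BR@(3,1)
Op 5: remove (3,1)
Per-piece attacks for B:
B attacks (4,4): no

Answer: no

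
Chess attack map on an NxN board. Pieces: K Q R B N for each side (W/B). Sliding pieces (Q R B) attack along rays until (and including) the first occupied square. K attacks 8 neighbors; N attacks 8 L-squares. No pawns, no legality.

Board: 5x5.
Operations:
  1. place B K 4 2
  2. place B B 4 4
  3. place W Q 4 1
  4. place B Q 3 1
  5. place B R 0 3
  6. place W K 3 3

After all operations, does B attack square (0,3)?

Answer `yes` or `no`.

Answer: no

Derivation:
Op 1: place BK@(4,2)
Op 2: place BB@(4,4)
Op 3: place WQ@(4,1)
Op 4: place BQ@(3,1)
Op 5: place BR@(0,3)
Op 6: place WK@(3,3)
Per-piece attacks for B:
  BR@(0,3): attacks (0,4) (0,2) (0,1) (0,0) (1,3) (2,3) (3,3) [ray(1,0) blocked at (3,3)]
  BQ@(3,1): attacks (3,2) (3,3) (3,0) (4,1) (2,1) (1,1) (0,1) (4,2) (4,0) (2,2) (1,3) (0,4) (2,0) [ray(0,1) blocked at (3,3); ray(1,0) blocked at (4,1); ray(1,1) blocked at (4,2)]
  BK@(4,2): attacks (4,3) (4,1) (3,2) (3,3) (3,1)
  BB@(4,4): attacks (3,3) [ray(-1,-1) blocked at (3,3)]
B attacks (0,3): no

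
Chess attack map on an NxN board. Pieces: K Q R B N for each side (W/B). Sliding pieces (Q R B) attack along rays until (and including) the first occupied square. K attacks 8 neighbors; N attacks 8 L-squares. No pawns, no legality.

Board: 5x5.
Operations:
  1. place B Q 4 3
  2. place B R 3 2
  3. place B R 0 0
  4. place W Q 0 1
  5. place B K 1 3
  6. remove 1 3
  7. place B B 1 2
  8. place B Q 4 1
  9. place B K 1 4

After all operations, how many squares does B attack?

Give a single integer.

Answer: 22

Derivation:
Op 1: place BQ@(4,3)
Op 2: place BR@(3,2)
Op 3: place BR@(0,0)
Op 4: place WQ@(0,1)
Op 5: place BK@(1,3)
Op 6: remove (1,3)
Op 7: place BB@(1,2)
Op 8: place BQ@(4,1)
Op 9: place BK@(1,4)
Per-piece attacks for B:
  BR@(0,0): attacks (0,1) (1,0) (2,0) (3,0) (4,0) [ray(0,1) blocked at (0,1)]
  BB@(1,2): attacks (2,3) (3,4) (2,1) (3,0) (0,3) (0,1) [ray(-1,-1) blocked at (0,1)]
  BK@(1,4): attacks (1,3) (2,4) (0,4) (2,3) (0,3)
  BR@(3,2): attacks (3,3) (3,4) (3,1) (3,0) (4,2) (2,2) (1,2) [ray(-1,0) blocked at (1,2)]
  BQ@(4,1): attacks (4,2) (4,3) (4,0) (3,1) (2,1) (1,1) (0,1) (3,2) (3,0) [ray(0,1) blocked at (4,3); ray(-1,0) blocked at (0,1); ray(-1,1) blocked at (3,2)]
  BQ@(4,3): attacks (4,4) (4,2) (4,1) (3,3) (2,3) (1,3) (0,3) (3,4) (3,2) [ray(0,-1) blocked at (4,1); ray(-1,-1) blocked at (3,2)]
Union (22 distinct): (0,1) (0,3) (0,4) (1,0) (1,1) (1,2) (1,3) (2,0) (2,1) (2,2) (2,3) (2,4) (3,0) (3,1) (3,2) (3,3) (3,4) (4,0) (4,1) (4,2) (4,3) (4,4)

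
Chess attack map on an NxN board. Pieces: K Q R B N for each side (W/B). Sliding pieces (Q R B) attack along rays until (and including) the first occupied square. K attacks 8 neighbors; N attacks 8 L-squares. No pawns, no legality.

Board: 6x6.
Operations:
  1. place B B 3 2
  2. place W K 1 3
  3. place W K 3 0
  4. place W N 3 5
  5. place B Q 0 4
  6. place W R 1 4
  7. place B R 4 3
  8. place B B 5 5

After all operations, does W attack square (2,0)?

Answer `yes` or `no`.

Answer: yes

Derivation:
Op 1: place BB@(3,2)
Op 2: place WK@(1,3)
Op 3: place WK@(3,0)
Op 4: place WN@(3,5)
Op 5: place BQ@(0,4)
Op 6: place WR@(1,4)
Op 7: place BR@(4,3)
Op 8: place BB@(5,5)
Per-piece attacks for W:
  WK@(1,3): attacks (1,4) (1,2) (2,3) (0,3) (2,4) (2,2) (0,4) (0,2)
  WR@(1,4): attacks (1,5) (1,3) (2,4) (3,4) (4,4) (5,4) (0,4) [ray(0,-1) blocked at (1,3); ray(-1,0) blocked at (0,4)]
  WK@(3,0): attacks (3,1) (4,0) (2,0) (4,1) (2,1)
  WN@(3,5): attacks (4,3) (5,4) (2,3) (1,4)
W attacks (2,0): yes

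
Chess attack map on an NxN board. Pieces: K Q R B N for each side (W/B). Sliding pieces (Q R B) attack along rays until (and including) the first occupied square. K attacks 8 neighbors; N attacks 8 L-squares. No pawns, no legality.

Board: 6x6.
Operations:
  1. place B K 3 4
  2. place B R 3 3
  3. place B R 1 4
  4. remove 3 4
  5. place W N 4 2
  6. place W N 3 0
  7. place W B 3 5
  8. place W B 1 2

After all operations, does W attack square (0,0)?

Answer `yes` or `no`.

Op 1: place BK@(3,4)
Op 2: place BR@(3,3)
Op 3: place BR@(1,4)
Op 4: remove (3,4)
Op 5: place WN@(4,2)
Op 6: place WN@(3,0)
Op 7: place WB@(3,5)
Op 8: place WB@(1,2)
Per-piece attacks for W:
  WB@(1,2): attacks (2,3) (3,4) (4,5) (2,1) (3,0) (0,3) (0,1) [ray(1,-1) blocked at (3,0)]
  WN@(3,0): attacks (4,2) (5,1) (2,2) (1,1)
  WB@(3,5): attacks (4,4) (5,3) (2,4) (1,3) (0,2)
  WN@(4,2): attacks (5,4) (3,4) (2,3) (5,0) (3,0) (2,1)
W attacks (0,0): no

Answer: no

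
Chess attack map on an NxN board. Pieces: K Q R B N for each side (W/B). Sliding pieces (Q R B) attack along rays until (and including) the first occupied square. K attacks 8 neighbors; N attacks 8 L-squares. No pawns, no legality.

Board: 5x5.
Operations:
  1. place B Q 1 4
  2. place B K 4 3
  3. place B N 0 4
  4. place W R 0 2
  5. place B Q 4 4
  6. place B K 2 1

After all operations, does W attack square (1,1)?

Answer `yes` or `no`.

Answer: no

Derivation:
Op 1: place BQ@(1,4)
Op 2: place BK@(4,3)
Op 3: place BN@(0,4)
Op 4: place WR@(0,2)
Op 5: place BQ@(4,4)
Op 6: place BK@(2,1)
Per-piece attacks for W:
  WR@(0,2): attacks (0,3) (0,4) (0,1) (0,0) (1,2) (2,2) (3,2) (4,2) [ray(0,1) blocked at (0,4)]
W attacks (1,1): no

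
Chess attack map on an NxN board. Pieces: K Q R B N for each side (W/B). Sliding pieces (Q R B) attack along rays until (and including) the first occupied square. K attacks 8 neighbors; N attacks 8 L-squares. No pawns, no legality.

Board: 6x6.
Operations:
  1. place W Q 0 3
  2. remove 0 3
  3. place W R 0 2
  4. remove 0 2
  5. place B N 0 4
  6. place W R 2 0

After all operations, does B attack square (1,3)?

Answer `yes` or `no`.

Op 1: place WQ@(0,3)
Op 2: remove (0,3)
Op 3: place WR@(0,2)
Op 4: remove (0,2)
Op 5: place BN@(0,4)
Op 6: place WR@(2,0)
Per-piece attacks for B:
  BN@(0,4): attacks (2,5) (1,2) (2,3)
B attacks (1,3): no

Answer: no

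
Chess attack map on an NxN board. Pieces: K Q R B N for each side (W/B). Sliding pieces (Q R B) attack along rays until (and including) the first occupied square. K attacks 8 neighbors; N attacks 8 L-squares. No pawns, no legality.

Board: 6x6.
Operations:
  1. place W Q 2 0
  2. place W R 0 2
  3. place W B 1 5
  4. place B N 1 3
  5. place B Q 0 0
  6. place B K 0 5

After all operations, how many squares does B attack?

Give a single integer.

Op 1: place WQ@(2,0)
Op 2: place WR@(0,2)
Op 3: place WB@(1,5)
Op 4: place BN@(1,3)
Op 5: place BQ@(0,0)
Op 6: place BK@(0,5)
Per-piece attacks for B:
  BQ@(0,0): attacks (0,1) (0,2) (1,0) (2,0) (1,1) (2,2) (3,3) (4,4) (5,5) [ray(0,1) blocked at (0,2); ray(1,0) blocked at (2,0)]
  BK@(0,5): attacks (0,4) (1,5) (1,4)
  BN@(1,3): attacks (2,5) (3,4) (0,5) (2,1) (3,2) (0,1)
Union (17 distinct): (0,1) (0,2) (0,4) (0,5) (1,0) (1,1) (1,4) (1,5) (2,0) (2,1) (2,2) (2,5) (3,2) (3,3) (3,4) (4,4) (5,5)

Answer: 17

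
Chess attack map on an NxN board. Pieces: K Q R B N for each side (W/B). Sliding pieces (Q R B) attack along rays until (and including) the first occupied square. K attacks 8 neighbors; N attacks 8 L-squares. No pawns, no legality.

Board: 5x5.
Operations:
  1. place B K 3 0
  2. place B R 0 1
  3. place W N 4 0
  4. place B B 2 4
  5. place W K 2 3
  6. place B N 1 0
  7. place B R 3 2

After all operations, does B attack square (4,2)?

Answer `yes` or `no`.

Op 1: place BK@(3,0)
Op 2: place BR@(0,1)
Op 3: place WN@(4,0)
Op 4: place BB@(2,4)
Op 5: place WK@(2,3)
Op 6: place BN@(1,0)
Op 7: place BR@(3,2)
Per-piece attacks for B:
  BR@(0,1): attacks (0,2) (0,3) (0,4) (0,0) (1,1) (2,1) (3,1) (4,1)
  BN@(1,0): attacks (2,2) (3,1) (0,2)
  BB@(2,4): attacks (3,3) (4,2) (1,3) (0,2)
  BK@(3,0): attacks (3,1) (4,0) (2,0) (4,1) (2,1)
  BR@(3,2): attacks (3,3) (3,4) (3,1) (3,0) (4,2) (2,2) (1,2) (0,2) [ray(0,-1) blocked at (3,0)]
B attacks (4,2): yes

Answer: yes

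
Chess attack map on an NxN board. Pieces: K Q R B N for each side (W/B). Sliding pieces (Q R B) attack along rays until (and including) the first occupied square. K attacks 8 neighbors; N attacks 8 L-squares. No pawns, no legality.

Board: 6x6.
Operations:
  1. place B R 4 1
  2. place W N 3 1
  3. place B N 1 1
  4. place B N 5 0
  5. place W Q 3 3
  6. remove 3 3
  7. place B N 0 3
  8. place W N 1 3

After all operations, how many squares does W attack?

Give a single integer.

Op 1: place BR@(4,1)
Op 2: place WN@(3,1)
Op 3: place BN@(1,1)
Op 4: place BN@(5,0)
Op 5: place WQ@(3,3)
Op 6: remove (3,3)
Op 7: place BN@(0,3)
Op 8: place WN@(1,3)
Per-piece attacks for W:
  WN@(1,3): attacks (2,5) (3,4) (0,5) (2,1) (3,2) (0,1)
  WN@(3,1): attacks (4,3) (5,2) (2,3) (1,2) (5,0) (1,0)
Union (12 distinct): (0,1) (0,5) (1,0) (1,2) (2,1) (2,3) (2,5) (3,2) (3,4) (4,3) (5,0) (5,2)

Answer: 12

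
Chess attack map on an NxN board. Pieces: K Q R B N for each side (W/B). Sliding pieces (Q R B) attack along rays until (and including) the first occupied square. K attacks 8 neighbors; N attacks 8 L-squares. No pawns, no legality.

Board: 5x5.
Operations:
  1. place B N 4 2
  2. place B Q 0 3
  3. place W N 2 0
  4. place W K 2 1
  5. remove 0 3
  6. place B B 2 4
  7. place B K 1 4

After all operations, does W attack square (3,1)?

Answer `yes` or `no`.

Answer: yes

Derivation:
Op 1: place BN@(4,2)
Op 2: place BQ@(0,3)
Op 3: place WN@(2,0)
Op 4: place WK@(2,1)
Op 5: remove (0,3)
Op 6: place BB@(2,4)
Op 7: place BK@(1,4)
Per-piece attacks for W:
  WN@(2,0): attacks (3,2) (4,1) (1,2) (0,1)
  WK@(2,1): attacks (2,2) (2,0) (3,1) (1,1) (3,2) (3,0) (1,2) (1,0)
W attacks (3,1): yes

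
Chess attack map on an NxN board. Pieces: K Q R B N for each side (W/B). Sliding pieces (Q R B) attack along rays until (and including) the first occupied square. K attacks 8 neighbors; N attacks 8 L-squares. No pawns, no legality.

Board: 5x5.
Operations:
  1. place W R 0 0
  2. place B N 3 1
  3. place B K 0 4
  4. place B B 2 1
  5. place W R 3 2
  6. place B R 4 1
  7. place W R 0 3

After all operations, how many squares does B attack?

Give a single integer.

Answer: 13

Derivation:
Op 1: place WR@(0,0)
Op 2: place BN@(3,1)
Op 3: place BK@(0,4)
Op 4: place BB@(2,1)
Op 5: place WR@(3,2)
Op 6: place BR@(4,1)
Op 7: place WR@(0,3)
Per-piece attacks for B:
  BK@(0,4): attacks (0,3) (1,4) (1,3)
  BB@(2,1): attacks (3,2) (3,0) (1,2) (0,3) (1,0) [ray(1,1) blocked at (3,2); ray(-1,1) blocked at (0,3)]
  BN@(3,1): attacks (4,3) (2,3) (1,2) (1,0)
  BR@(4,1): attacks (4,2) (4,3) (4,4) (4,0) (3,1) [ray(-1,0) blocked at (3,1)]
Union (13 distinct): (0,3) (1,0) (1,2) (1,3) (1,4) (2,3) (3,0) (3,1) (3,2) (4,0) (4,2) (4,3) (4,4)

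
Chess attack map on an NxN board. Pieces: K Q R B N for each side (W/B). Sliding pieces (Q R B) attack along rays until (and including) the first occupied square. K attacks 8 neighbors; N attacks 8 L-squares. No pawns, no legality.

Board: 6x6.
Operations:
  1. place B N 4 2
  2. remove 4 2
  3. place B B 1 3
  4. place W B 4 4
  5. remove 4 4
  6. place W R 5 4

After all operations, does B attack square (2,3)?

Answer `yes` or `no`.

Op 1: place BN@(4,2)
Op 2: remove (4,2)
Op 3: place BB@(1,3)
Op 4: place WB@(4,4)
Op 5: remove (4,4)
Op 6: place WR@(5,4)
Per-piece attacks for B:
  BB@(1,3): attacks (2,4) (3,5) (2,2) (3,1) (4,0) (0,4) (0,2)
B attacks (2,3): no

Answer: no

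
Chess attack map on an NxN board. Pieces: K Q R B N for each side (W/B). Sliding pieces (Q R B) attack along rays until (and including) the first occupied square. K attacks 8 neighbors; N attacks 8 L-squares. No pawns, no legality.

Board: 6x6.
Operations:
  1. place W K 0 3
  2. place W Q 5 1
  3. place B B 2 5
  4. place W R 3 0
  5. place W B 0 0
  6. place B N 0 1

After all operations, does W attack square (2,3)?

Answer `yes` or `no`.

Op 1: place WK@(0,3)
Op 2: place WQ@(5,1)
Op 3: place BB@(2,5)
Op 4: place WR@(3,0)
Op 5: place WB@(0,0)
Op 6: place BN@(0,1)
Per-piece attacks for W:
  WB@(0,0): attacks (1,1) (2,2) (3,3) (4,4) (5,5)
  WK@(0,3): attacks (0,4) (0,2) (1,3) (1,4) (1,2)
  WR@(3,0): attacks (3,1) (3,2) (3,3) (3,4) (3,5) (4,0) (5,0) (2,0) (1,0) (0,0) [ray(-1,0) blocked at (0,0)]
  WQ@(5,1): attacks (5,2) (5,3) (5,4) (5,5) (5,0) (4,1) (3,1) (2,1) (1,1) (0,1) (4,2) (3,3) (2,4) (1,5) (4,0) [ray(-1,0) blocked at (0,1)]
W attacks (2,3): no

Answer: no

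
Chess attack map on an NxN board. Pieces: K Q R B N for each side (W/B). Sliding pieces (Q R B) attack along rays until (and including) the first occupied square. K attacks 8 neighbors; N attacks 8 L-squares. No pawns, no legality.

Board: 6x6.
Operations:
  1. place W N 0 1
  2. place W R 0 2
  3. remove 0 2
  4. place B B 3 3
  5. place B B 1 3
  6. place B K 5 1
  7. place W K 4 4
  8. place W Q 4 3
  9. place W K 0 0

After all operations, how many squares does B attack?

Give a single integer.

Op 1: place WN@(0,1)
Op 2: place WR@(0,2)
Op 3: remove (0,2)
Op 4: place BB@(3,3)
Op 5: place BB@(1,3)
Op 6: place BK@(5,1)
Op 7: place WK@(4,4)
Op 8: place WQ@(4,3)
Op 9: place WK@(0,0)
Per-piece attacks for B:
  BB@(1,3): attacks (2,4) (3,5) (2,2) (3,1) (4,0) (0,4) (0,2)
  BB@(3,3): attacks (4,4) (4,2) (5,1) (2,4) (1,5) (2,2) (1,1) (0,0) [ray(1,1) blocked at (4,4); ray(1,-1) blocked at (5,1); ray(-1,-1) blocked at (0,0)]
  BK@(5,1): attacks (5,2) (5,0) (4,1) (4,2) (4,0)
Union (16 distinct): (0,0) (0,2) (0,4) (1,1) (1,5) (2,2) (2,4) (3,1) (3,5) (4,0) (4,1) (4,2) (4,4) (5,0) (5,1) (5,2)

Answer: 16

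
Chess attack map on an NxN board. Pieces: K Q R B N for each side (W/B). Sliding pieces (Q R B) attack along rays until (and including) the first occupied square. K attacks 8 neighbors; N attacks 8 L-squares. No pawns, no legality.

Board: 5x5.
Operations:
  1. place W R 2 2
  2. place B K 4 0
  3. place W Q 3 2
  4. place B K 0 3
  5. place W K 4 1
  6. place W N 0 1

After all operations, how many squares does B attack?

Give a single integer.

Answer: 8

Derivation:
Op 1: place WR@(2,2)
Op 2: place BK@(4,0)
Op 3: place WQ@(3,2)
Op 4: place BK@(0,3)
Op 5: place WK@(4,1)
Op 6: place WN@(0,1)
Per-piece attacks for B:
  BK@(0,3): attacks (0,4) (0,2) (1,3) (1,4) (1,2)
  BK@(4,0): attacks (4,1) (3,0) (3,1)
Union (8 distinct): (0,2) (0,4) (1,2) (1,3) (1,4) (3,0) (3,1) (4,1)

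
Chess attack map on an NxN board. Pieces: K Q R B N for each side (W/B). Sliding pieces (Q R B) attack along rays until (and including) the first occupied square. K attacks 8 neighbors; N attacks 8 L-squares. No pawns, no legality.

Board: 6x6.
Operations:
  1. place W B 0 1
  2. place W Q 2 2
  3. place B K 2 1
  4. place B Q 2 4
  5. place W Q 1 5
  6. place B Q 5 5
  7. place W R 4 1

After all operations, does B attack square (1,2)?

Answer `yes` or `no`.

Answer: yes

Derivation:
Op 1: place WB@(0,1)
Op 2: place WQ@(2,2)
Op 3: place BK@(2,1)
Op 4: place BQ@(2,4)
Op 5: place WQ@(1,5)
Op 6: place BQ@(5,5)
Op 7: place WR@(4,1)
Per-piece attacks for B:
  BK@(2,1): attacks (2,2) (2,0) (3,1) (1,1) (3,2) (3,0) (1,2) (1,0)
  BQ@(2,4): attacks (2,5) (2,3) (2,2) (3,4) (4,4) (5,4) (1,4) (0,4) (3,5) (3,3) (4,2) (5,1) (1,5) (1,3) (0,2) [ray(0,-1) blocked at (2,2); ray(-1,1) blocked at (1,5)]
  BQ@(5,5): attacks (5,4) (5,3) (5,2) (5,1) (5,0) (4,5) (3,5) (2,5) (1,5) (4,4) (3,3) (2,2) [ray(-1,0) blocked at (1,5); ray(-1,-1) blocked at (2,2)]
B attacks (1,2): yes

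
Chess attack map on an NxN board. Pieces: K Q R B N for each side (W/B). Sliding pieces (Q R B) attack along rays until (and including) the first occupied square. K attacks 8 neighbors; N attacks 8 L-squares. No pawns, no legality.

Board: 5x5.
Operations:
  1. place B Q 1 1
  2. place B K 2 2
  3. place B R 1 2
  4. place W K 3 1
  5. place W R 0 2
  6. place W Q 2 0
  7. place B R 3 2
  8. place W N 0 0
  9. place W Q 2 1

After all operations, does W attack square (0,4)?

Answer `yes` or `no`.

Answer: yes

Derivation:
Op 1: place BQ@(1,1)
Op 2: place BK@(2,2)
Op 3: place BR@(1,2)
Op 4: place WK@(3,1)
Op 5: place WR@(0,2)
Op 6: place WQ@(2,0)
Op 7: place BR@(3,2)
Op 8: place WN@(0,0)
Op 9: place WQ@(2,1)
Per-piece attacks for W:
  WN@(0,0): attacks (1,2) (2,1)
  WR@(0,2): attacks (0,3) (0,4) (0,1) (0,0) (1,2) [ray(0,-1) blocked at (0,0); ray(1,0) blocked at (1,2)]
  WQ@(2,0): attacks (2,1) (3,0) (4,0) (1,0) (0,0) (3,1) (1,1) [ray(0,1) blocked at (2,1); ray(-1,0) blocked at (0,0); ray(1,1) blocked at (3,1); ray(-1,1) blocked at (1,1)]
  WQ@(2,1): attacks (2,2) (2,0) (3,1) (1,1) (3,2) (3,0) (1,2) (1,0) [ray(0,1) blocked at (2,2); ray(0,-1) blocked at (2,0); ray(1,0) blocked at (3,1); ray(-1,0) blocked at (1,1); ray(1,1) blocked at (3,2); ray(-1,1) blocked at (1,2)]
  WK@(3,1): attacks (3,2) (3,0) (4,1) (2,1) (4,2) (4,0) (2,2) (2,0)
W attacks (0,4): yes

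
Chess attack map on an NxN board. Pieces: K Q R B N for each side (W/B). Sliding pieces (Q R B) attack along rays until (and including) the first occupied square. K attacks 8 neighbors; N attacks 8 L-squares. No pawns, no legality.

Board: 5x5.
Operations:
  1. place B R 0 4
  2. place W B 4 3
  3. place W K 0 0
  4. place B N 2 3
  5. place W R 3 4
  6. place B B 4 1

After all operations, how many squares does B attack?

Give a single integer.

Op 1: place BR@(0,4)
Op 2: place WB@(4,3)
Op 3: place WK@(0,0)
Op 4: place BN@(2,3)
Op 5: place WR@(3,4)
Op 6: place BB@(4,1)
Per-piece attacks for B:
  BR@(0,4): attacks (0,3) (0,2) (0,1) (0,0) (1,4) (2,4) (3,4) [ray(0,-1) blocked at (0,0); ray(1,0) blocked at (3,4)]
  BN@(2,3): attacks (4,4) (0,4) (3,1) (4,2) (1,1) (0,2)
  BB@(4,1): attacks (3,2) (2,3) (3,0) [ray(-1,1) blocked at (2,3)]
Union (15 distinct): (0,0) (0,1) (0,2) (0,3) (0,4) (1,1) (1,4) (2,3) (2,4) (3,0) (3,1) (3,2) (3,4) (4,2) (4,4)

Answer: 15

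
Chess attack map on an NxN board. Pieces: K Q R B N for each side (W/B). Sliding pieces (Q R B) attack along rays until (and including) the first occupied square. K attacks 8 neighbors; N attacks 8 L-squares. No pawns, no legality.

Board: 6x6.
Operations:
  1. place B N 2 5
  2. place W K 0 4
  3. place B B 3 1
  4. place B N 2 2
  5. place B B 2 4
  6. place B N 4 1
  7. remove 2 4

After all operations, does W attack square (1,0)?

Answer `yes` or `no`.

Answer: no

Derivation:
Op 1: place BN@(2,5)
Op 2: place WK@(0,4)
Op 3: place BB@(3,1)
Op 4: place BN@(2,2)
Op 5: place BB@(2,4)
Op 6: place BN@(4,1)
Op 7: remove (2,4)
Per-piece attacks for W:
  WK@(0,4): attacks (0,5) (0,3) (1,4) (1,5) (1,3)
W attacks (1,0): no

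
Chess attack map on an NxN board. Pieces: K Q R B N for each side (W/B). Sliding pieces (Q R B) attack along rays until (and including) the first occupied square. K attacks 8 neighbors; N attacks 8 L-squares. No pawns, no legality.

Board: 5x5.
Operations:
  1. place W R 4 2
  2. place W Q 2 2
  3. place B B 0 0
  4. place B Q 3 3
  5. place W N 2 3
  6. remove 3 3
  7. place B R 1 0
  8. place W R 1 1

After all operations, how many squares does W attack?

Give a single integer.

Op 1: place WR@(4,2)
Op 2: place WQ@(2,2)
Op 3: place BB@(0,0)
Op 4: place BQ@(3,3)
Op 5: place WN@(2,3)
Op 6: remove (3,3)
Op 7: place BR@(1,0)
Op 8: place WR@(1,1)
Per-piece attacks for W:
  WR@(1,1): attacks (1,2) (1,3) (1,4) (1,0) (2,1) (3,1) (4,1) (0,1) [ray(0,-1) blocked at (1,0)]
  WQ@(2,2): attacks (2,3) (2,1) (2,0) (3,2) (4,2) (1,2) (0,2) (3,3) (4,4) (3,1) (4,0) (1,3) (0,4) (1,1) [ray(0,1) blocked at (2,3); ray(1,0) blocked at (4,2); ray(-1,-1) blocked at (1,1)]
  WN@(2,3): attacks (4,4) (0,4) (3,1) (4,2) (1,1) (0,2)
  WR@(4,2): attacks (4,3) (4,4) (4,1) (4,0) (3,2) (2,2) [ray(-1,0) blocked at (2,2)]
Union (20 distinct): (0,1) (0,2) (0,4) (1,0) (1,1) (1,2) (1,3) (1,4) (2,0) (2,1) (2,2) (2,3) (3,1) (3,2) (3,3) (4,0) (4,1) (4,2) (4,3) (4,4)

Answer: 20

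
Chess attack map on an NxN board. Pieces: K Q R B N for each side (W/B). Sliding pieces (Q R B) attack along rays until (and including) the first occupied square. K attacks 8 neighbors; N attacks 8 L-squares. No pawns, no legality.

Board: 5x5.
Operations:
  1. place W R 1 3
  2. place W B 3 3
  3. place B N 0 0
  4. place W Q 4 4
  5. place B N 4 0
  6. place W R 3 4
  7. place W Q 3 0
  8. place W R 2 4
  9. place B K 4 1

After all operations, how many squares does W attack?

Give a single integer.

Answer: 21

Derivation:
Op 1: place WR@(1,3)
Op 2: place WB@(3,3)
Op 3: place BN@(0,0)
Op 4: place WQ@(4,4)
Op 5: place BN@(4,0)
Op 6: place WR@(3,4)
Op 7: place WQ@(3,0)
Op 8: place WR@(2,4)
Op 9: place BK@(4,1)
Per-piece attacks for W:
  WR@(1,3): attacks (1,4) (1,2) (1,1) (1,0) (2,3) (3,3) (0,3) [ray(1,0) blocked at (3,3)]
  WR@(2,4): attacks (2,3) (2,2) (2,1) (2,0) (3,4) (1,4) (0,4) [ray(1,0) blocked at (3,4)]
  WQ@(3,0): attacks (3,1) (3,2) (3,3) (4,0) (2,0) (1,0) (0,0) (4,1) (2,1) (1,2) (0,3) [ray(0,1) blocked at (3,3); ray(1,0) blocked at (4,0); ray(-1,0) blocked at (0,0); ray(1,1) blocked at (4,1)]
  WB@(3,3): attacks (4,4) (4,2) (2,4) (2,2) (1,1) (0,0) [ray(1,1) blocked at (4,4); ray(-1,1) blocked at (2,4); ray(-1,-1) blocked at (0,0)]
  WR@(3,4): attacks (3,3) (4,4) (2,4) [ray(0,-1) blocked at (3,3); ray(1,0) blocked at (4,4); ray(-1,0) blocked at (2,4)]
  WQ@(4,4): attacks (4,3) (4,2) (4,1) (3,4) (3,3) [ray(0,-1) blocked at (4,1); ray(-1,0) blocked at (3,4); ray(-1,-1) blocked at (3,3)]
Union (21 distinct): (0,0) (0,3) (0,4) (1,0) (1,1) (1,2) (1,4) (2,0) (2,1) (2,2) (2,3) (2,4) (3,1) (3,2) (3,3) (3,4) (4,0) (4,1) (4,2) (4,3) (4,4)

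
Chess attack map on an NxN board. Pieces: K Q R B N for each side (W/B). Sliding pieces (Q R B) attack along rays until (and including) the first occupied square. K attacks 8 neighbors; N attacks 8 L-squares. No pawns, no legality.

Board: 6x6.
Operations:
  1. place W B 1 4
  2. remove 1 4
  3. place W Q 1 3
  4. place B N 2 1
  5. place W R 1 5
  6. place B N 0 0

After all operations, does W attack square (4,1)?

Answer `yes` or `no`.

Op 1: place WB@(1,4)
Op 2: remove (1,4)
Op 3: place WQ@(1,3)
Op 4: place BN@(2,1)
Op 5: place WR@(1,5)
Op 6: place BN@(0,0)
Per-piece attacks for W:
  WQ@(1,3): attacks (1,4) (1,5) (1,2) (1,1) (1,0) (2,3) (3,3) (4,3) (5,3) (0,3) (2,4) (3,5) (2,2) (3,1) (4,0) (0,4) (0,2) [ray(0,1) blocked at (1,5)]
  WR@(1,5): attacks (1,4) (1,3) (2,5) (3,5) (4,5) (5,5) (0,5) [ray(0,-1) blocked at (1,3)]
W attacks (4,1): no

Answer: no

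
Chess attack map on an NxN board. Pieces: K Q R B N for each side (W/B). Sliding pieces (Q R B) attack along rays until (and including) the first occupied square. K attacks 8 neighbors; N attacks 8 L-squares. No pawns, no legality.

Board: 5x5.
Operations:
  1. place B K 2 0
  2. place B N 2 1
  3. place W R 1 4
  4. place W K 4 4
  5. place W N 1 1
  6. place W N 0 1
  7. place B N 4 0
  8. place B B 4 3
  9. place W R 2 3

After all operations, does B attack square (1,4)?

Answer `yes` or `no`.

Answer: no

Derivation:
Op 1: place BK@(2,0)
Op 2: place BN@(2,1)
Op 3: place WR@(1,4)
Op 4: place WK@(4,4)
Op 5: place WN@(1,1)
Op 6: place WN@(0,1)
Op 7: place BN@(4,0)
Op 8: place BB@(4,3)
Op 9: place WR@(2,3)
Per-piece attacks for B:
  BK@(2,0): attacks (2,1) (3,0) (1,0) (3,1) (1,1)
  BN@(2,1): attacks (3,3) (4,2) (1,3) (0,2) (4,0) (0,0)
  BN@(4,0): attacks (3,2) (2,1)
  BB@(4,3): attacks (3,4) (3,2) (2,1) [ray(-1,-1) blocked at (2,1)]
B attacks (1,4): no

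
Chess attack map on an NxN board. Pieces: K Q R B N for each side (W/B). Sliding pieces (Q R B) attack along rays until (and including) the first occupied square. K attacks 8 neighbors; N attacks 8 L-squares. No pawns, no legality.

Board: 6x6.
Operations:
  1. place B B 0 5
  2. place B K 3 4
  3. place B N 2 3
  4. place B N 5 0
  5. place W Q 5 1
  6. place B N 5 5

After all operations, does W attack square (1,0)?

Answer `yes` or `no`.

Answer: no

Derivation:
Op 1: place BB@(0,5)
Op 2: place BK@(3,4)
Op 3: place BN@(2,3)
Op 4: place BN@(5,0)
Op 5: place WQ@(5,1)
Op 6: place BN@(5,5)
Per-piece attacks for W:
  WQ@(5,1): attacks (5,2) (5,3) (5,4) (5,5) (5,0) (4,1) (3,1) (2,1) (1,1) (0,1) (4,2) (3,3) (2,4) (1,5) (4,0) [ray(0,1) blocked at (5,5); ray(0,-1) blocked at (5,0)]
W attacks (1,0): no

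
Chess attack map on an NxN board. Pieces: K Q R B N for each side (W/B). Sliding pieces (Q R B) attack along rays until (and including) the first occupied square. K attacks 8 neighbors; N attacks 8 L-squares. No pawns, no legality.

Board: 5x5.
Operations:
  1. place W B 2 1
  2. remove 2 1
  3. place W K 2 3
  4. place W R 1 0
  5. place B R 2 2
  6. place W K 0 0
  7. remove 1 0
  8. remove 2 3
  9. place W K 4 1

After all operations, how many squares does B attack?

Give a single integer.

Answer: 8

Derivation:
Op 1: place WB@(2,1)
Op 2: remove (2,1)
Op 3: place WK@(2,3)
Op 4: place WR@(1,0)
Op 5: place BR@(2,2)
Op 6: place WK@(0,0)
Op 7: remove (1,0)
Op 8: remove (2,3)
Op 9: place WK@(4,1)
Per-piece attacks for B:
  BR@(2,2): attacks (2,3) (2,4) (2,1) (2,0) (3,2) (4,2) (1,2) (0,2)
Union (8 distinct): (0,2) (1,2) (2,0) (2,1) (2,3) (2,4) (3,2) (4,2)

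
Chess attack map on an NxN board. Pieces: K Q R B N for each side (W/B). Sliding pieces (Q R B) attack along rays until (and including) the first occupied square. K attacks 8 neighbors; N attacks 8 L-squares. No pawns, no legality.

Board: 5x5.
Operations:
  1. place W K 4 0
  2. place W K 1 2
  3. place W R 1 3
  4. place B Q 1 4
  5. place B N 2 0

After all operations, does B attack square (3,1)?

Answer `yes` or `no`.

Op 1: place WK@(4,0)
Op 2: place WK@(1,2)
Op 3: place WR@(1,3)
Op 4: place BQ@(1,4)
Op 5: place BN@(2,0)
Per-piece attacks for B:
  BQ@(1,4): attacks (1,3) (2,4) (3,4) (4,4) (0,4) (2,3) (3,2) (4,1) (0,3) [ray(0,-1) blocked at (1,3)]
  BN@(2,0): attacks (3,2) (4,1) (1,2) (0,1)
B attacks (3,1): no

Answer: no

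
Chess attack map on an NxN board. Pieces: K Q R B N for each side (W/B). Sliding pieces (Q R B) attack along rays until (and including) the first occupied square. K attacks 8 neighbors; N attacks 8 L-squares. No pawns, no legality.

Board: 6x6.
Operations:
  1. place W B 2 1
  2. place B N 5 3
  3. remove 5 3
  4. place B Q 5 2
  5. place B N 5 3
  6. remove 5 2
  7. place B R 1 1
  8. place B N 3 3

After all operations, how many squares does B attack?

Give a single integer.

Op 1: place WB@(2,1)
Op 2: place BN@(5,3)
Op 3: remove (5,3)
Op 4: place BQ@(5,2)
Op 5: place BN@(5,3)
Op 6: remove (5,2)
Op 7: place BR@(1,1)
Op 8: place BN@(3,3)
Per-piece attacks for B:
  BR@(1,1): attacks (1,2) (1,3) (1,4) (1,5) (1,0) (2,1) (0,1) [ray(1,0) blocked at (2,1)]
  BN@(3,3): attacks (4,5) (5,4) (2,5) (1,4) (4,1) (5,2) (2,1) (1,2)
  BN@(5,3): attacks (4,5) (3,4) (4,1) (3,2)
Union (14 distinct): (0,1) (1,0) (1,2) (1,3) (1,4) (1,5) (2,1) (2,5) (3,2) (3,4) (4,1) (4,5) (5,2) (5,4)

Answer: 14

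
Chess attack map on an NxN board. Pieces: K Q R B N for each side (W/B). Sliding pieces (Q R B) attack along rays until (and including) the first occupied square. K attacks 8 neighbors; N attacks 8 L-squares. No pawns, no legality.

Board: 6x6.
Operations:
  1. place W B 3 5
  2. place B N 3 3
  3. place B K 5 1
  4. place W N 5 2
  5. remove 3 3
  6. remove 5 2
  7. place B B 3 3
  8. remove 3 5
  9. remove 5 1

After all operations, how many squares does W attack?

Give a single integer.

Answer: 0

Derivation:
Op 1: place WB@(3,5)
Op 2: place BN@(3,3)
Op 3: place BK@(5,1)
Op 4: place WN@(5,2)
Op 5: remove (3,3)
Op 6: remove (5,2)
Op 7: place BB@(3,3)
Op 8: remove (3,5)
Op 9: remove (5,1)
Per-piece attacks for W:
Union (0 distinct): (none)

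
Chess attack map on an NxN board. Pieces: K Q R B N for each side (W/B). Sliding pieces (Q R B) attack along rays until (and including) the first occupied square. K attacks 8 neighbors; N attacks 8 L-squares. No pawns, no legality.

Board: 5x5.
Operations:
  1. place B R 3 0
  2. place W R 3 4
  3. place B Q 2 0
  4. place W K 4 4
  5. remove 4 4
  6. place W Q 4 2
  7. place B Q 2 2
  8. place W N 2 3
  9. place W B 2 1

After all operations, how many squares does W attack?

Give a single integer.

Answer: 19

Derivation:
Op 1: place BR@(3,0)
Op 2: place WR@(3,4)
Op 3: place BQ@(2,0)
Op 4: place WK@(4,4)
Op 5: remove (4,4)
Op 6: place WQ@(4,2)
Op 7: place BQ@(2,2)
Op 8: place WN@(2,3)
Op 9: place WB@(2,1)
Per-piece attacks for W:
  WB@(2,1): attacks (3,2) (4,3) (3,0) (1,2) (0,3) (1,0) [ray(1,-1) blocked at (3,0)]
  WN@(2,3): attacks (4,4) (0,4) (3,1) (4,2) (1,1) (0,2)
  WR@(3,4): attacks (3,3) (3,2) (3,1) (3,0) (4,4) (2,4) (1,4) (0,4) [ray(0,-1) blocked at (3,0)]
  WQ@(4,2): attacks (4,3) (4,4) (4,1) (4,0) (3,2) (2,2) (3,3) (2,4) (3,1) (2,0) [ray(-1,0) blocked at (2,2); ray(-1,-1) blocked at (2,0)]
Union (19 distinct): (0,2) (0,3) (0,4) (1,0) (1,1) (1,2) (1,4) (2,0) (2,2) (2,4) (3,0) (3,1) (3,2) (3,3) (4,0) (4,1) (4,2) (4,3) (4,4)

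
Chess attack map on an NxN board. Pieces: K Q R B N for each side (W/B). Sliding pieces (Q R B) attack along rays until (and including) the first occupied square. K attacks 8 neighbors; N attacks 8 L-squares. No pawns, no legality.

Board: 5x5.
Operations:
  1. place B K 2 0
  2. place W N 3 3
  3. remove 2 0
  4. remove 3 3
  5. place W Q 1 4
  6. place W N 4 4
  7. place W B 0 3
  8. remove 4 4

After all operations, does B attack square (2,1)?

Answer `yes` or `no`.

Answer: no

Derivation:
Op 1: place BK@(2,0)
Op 2: place WN@(3,3)
Op 3: remove (2,0)
Op 4: remove (3,3)
Op 5: place WQ@(1,4)
Op 6: place WN@(4,4)
Op 7: place WB@(0,3)
Op 8: remove (4,4)
Per-piece attacks for B:
B attacks (2,1): no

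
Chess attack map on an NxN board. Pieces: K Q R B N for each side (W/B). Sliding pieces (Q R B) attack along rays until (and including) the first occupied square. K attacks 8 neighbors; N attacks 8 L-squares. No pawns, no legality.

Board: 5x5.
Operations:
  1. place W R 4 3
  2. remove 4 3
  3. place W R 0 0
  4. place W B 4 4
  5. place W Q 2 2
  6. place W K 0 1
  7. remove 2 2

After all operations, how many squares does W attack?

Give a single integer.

Op 1: place WR@(4,3)
Op 2: remove (4,3)
Op 3: place WR@(0,0)
Op 4: place WB@(4,4)
Op 5: place WQ@(2,2)
Op 6: place WK@(0,1)
Op 7: remove (2,2)
Per-piece attacks for W:
  WR@(0,0): attacks (0,1) (1,0) (2,0) (3,0) (4,0) [ray(0,1) blocked at (0,1)]
  WK@(0,1): attacks (0,2) (0,0) (1,1) (1,2) (1,0)
  WB@(4,4): attacks (3,3) (2,2) (1,1) (0,0) [ray(-1,-1) blocked at (0,0)]
Union (11 distinct): (0,0) (0,1) (0,2) (1,0) (1,1) (1,2) (2,0) (2,2) (3,0) (3,3) (4,0)

Answer: 11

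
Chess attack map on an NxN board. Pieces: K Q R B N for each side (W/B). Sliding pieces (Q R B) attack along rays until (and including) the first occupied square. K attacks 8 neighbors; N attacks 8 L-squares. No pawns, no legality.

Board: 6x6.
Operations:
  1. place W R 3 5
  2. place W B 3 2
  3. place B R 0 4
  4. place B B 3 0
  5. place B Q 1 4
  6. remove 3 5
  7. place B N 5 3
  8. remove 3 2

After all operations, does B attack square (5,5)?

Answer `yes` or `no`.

Op 1: place WR@(3,5)
Op 2: place WB@(3,2)
Op 3: place BR@(0,4)
Op 4: place BB@(3,0)
Op 5: place BQ@(1,4)
Op 6: remove (3,5)
Op 7: place BN@(5,3)
Op 8: remove (3,2)
Per-piece attacks for B:
  BR@(0,4): attacks (0,5) (0,3) (0,2) (0,1) (0,0) (1,4) [ray(1,0) blocked at (1,4)]
  BQ@(1,4): attacks (1,5) (1,3) (1,2) (1,1) (1,0) (2,4) (3,4) (4,4) (5,4) (0,4) (2,5) (2,3) (3,2) (4,1) (5,0) (0,5) (0,3) [ray(-1,0) blocked at (0,4)]
  BB@(3,0): attacks (4,1) (5,2) (2,1) (1,2) (0,3)
  BN@(5,3): attacks (4,5) (3,4) (4,1) (3,2)
B attacks (5,5): no

Answer: no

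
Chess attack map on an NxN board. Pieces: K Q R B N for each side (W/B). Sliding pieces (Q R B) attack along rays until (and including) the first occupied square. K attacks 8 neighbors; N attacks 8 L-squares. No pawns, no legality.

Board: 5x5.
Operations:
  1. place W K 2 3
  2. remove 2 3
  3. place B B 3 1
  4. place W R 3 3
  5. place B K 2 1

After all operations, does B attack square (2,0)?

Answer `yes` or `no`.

Answer: yes

Derivation:
Op 1: place WK@(2,3)
Op 2: remove (2,3)
Op 3: place BB@(3,1)
Op 4: place WR@(3,3)
Op 5: place BK@(2,1)
Per-piece attacks for B:
  BK@(2,1): attacks (2,2) (2,0) (3,1) (1,1) (3,2) (3,0) (1,2) (1,0)
  BB@(3,1): attacks (4,2) (4,0) (2,2) (1,3) (0,4) (2,0)
B attacks (2,0): yes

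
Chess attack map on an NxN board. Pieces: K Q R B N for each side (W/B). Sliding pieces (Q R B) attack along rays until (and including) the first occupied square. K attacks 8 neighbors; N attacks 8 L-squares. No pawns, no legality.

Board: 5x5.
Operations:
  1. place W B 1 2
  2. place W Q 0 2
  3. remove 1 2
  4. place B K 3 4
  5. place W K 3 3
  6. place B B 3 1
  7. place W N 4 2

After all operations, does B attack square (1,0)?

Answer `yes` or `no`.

Answer: no

Derivation:
Op 1: place WB@(1,2)
Op 2: place WQ@(0,2)
Op 3: remove (1,2)
Op 4: place BK@(3,4)
Op 5: place WK@(3,3)
Op 6: place BB@(3,1)
Op 7: place WN@(4,2)
Per-piece attacks for B:
  BB@(3,1): attacks (4,2) (4,0) (2,2) (1,3) (0,4) (2,0) [ray(1,1) blocked at (4,2)]
  BK@(3,4): attacks (3,3) (4,4) (2,4) (4,3) (2,3)
B attacks (1,0): no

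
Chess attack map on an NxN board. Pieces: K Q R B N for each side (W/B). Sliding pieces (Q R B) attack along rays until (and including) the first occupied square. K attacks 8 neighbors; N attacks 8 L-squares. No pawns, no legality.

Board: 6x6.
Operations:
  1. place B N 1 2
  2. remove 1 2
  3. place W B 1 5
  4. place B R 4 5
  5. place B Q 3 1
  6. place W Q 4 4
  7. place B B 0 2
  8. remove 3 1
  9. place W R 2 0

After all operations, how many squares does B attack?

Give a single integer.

Answer: 9

Derivation:
Op 1: place BN@(1,2)
Op 2: remove (1,2)
Op 3: place WB@(1,5)
Op 4: place BR@(4,5)
Op 5: place BQ@(3,1)
Op 6: place WQ@(4,4)
Op 7: place BB@(0,2)
Op 8: remove (3,1)
Op 9: place WR@(2,0)
Per-piece attacks for B:
  BB@(0,2): attacks (1,3) (2,4) (3,5) (1,1) (2,0) [ray(1,-1) blocked at (2,0)]
  BR@(4,5): attacks (4,4) (5,5) (3,5) (2,5) (1,5) [ray(0,-1) blocked at (4,4); ray(-1,0) blocked at (1,5)]
Union (9 distinct): (1,1) (1,3) (1,5) (2,0) (2,4) (2,5) (3,5) (4,4) (5,5)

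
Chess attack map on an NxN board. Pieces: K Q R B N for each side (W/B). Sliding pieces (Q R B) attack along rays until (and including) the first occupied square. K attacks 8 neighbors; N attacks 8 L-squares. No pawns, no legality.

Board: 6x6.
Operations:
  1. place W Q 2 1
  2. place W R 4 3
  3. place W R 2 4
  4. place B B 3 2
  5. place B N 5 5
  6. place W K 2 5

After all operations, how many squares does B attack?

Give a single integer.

Op 1: place WQ@(2,1)
Op 2: place WR@(4,3)
Op 3: place WR@(2,4)
Op 4: place BB@(3,2)
Op 5: place BN@(5,5)
Op 6: place WK@(2,5)
Per-piece attacks for B:
  BB@(3,2): attacks (4,3) (4,1) (5,0) (2,3) (1,4) (0,5) (2,1) [ray(1,1) blocked at (4,3); ray(-1,-1) blocked at (2,1)]
  BN@(5,5): attacks (4,3) (3,4)
Union (8 distinct): (0,5) (1,4) (2,1) (2,3) (3,4) (4,1) (4,3) (5,0)

Answer: 8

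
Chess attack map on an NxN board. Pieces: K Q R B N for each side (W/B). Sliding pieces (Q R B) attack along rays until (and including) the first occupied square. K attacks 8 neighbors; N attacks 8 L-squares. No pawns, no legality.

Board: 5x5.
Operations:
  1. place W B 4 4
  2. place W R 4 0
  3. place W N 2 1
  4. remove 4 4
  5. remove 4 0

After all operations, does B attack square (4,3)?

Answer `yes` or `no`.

Answer: no

Derivation:
Op 1: place WB@(4,4)
Op 2: place WR@(4,0)
Op 3: place WN@(2,1)
Op 4: remove (4,4)
Op 5: remove (4,0)
Per-piece attacks for B:
B attacks (4,3): no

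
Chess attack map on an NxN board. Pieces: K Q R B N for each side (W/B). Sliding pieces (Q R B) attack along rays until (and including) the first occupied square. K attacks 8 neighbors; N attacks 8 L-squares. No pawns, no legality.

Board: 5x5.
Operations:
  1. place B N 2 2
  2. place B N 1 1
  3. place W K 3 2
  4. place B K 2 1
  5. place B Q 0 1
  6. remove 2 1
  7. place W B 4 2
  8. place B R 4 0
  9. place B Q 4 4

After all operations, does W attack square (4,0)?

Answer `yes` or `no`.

Answer: no

Derivation:
Op 1: place BN@(2,2)
Op 2: place BN@(1,1)
Op 3: place WK@(3,2)
Op 4: place BK@(2,1)
Op 5: place BQ@(0,1)
Op 6: remove (2,1)
Op 7: place WB@(4,2)
Op 8: place BR@(4,0)
Op 9: place BQ@(4,4)
Per-piece attacks for W:
  WK@(3,2): attacks (3,3) (3,1) (4,2) (2,2) (4,3) (4,1) (2,3) (2,1)
  WB@(4,2): attacks (3,3) (2,4) (3,1) (2,0)
W attacks (4,0): no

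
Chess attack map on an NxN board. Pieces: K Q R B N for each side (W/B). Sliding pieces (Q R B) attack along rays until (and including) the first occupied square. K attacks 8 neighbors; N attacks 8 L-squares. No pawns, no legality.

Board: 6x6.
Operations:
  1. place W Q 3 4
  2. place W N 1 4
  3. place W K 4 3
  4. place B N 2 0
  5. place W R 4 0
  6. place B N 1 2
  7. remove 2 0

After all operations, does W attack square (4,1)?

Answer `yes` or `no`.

Op 1: place WQ@(3,4)
Op 2: place WN@(1,4)
Op 3: place WK@(4,3)
Op 4: place BN@(2,0)
Op 5: place WR@(4,0)
Op 6: place BN@(1,2)
Op 7: remove (2,0)
Per-piece attacks for W:
  WN@(1,4): attacks (3,5) (2,2) (3,3) (0,2)
  WQ@(3,4): attacks (3,5) (3,3) (3,2) (3,1) (3,0) (4,4) (5,4) (2,4) (1,4) (4,5) (4,3) (2,5) (2,3) (1,2) [ray(-1,0) blocked at (1,4); ray(1,-1) blocked at (4,3); ray(-1,-1) blocked at (1,2)]
  WR@(4,0): attacks (4,1) (4,2) (4,3) (5,0) (3,0) (2,0) (1,0) (0,0) [ray(0,1) blocked at (4,3)]
  WK@(4,3): attacks (4,4) (4,2) (5,3) (3,3) (5,4) (5,2) (3,4) (3,2)
W attacks (4,1): yes

Answer: yes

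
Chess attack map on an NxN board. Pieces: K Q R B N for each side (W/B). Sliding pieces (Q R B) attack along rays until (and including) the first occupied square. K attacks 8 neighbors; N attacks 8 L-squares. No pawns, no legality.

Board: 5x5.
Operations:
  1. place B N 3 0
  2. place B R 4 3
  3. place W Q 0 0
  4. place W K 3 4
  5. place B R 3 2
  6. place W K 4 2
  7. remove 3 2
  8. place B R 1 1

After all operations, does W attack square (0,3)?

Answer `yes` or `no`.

Answer: yes

Derivation:
Op 1: place BN@(3,0)
Op 2: place BR@(4,3)
Op 3: place WQ@(0,0)
Op 4: place WK@(3,4)
Op 5: place BR@(3,2)
Op 6: place WK@(4,2)
Op 7: remove (3,2)
Op 8: place BR@(1,1)
Per-piece attacks for W:
  WQ@(0,0): attacks (0,1) (0,2) (0,3) (0,4) (1,0) (2,0) (3,0) (1,1) [ray(1,0) blocked at (3,0); ray(1,1) blocked at (1,1)]
  WK@(3,4): attacks (3,3) (4,4) (2,4) (4,3) (2,3)
  WK@(4,2): attacks (4,3) (4,1) (3,2) (3,3) (3,1)
W attacks (0,3): yes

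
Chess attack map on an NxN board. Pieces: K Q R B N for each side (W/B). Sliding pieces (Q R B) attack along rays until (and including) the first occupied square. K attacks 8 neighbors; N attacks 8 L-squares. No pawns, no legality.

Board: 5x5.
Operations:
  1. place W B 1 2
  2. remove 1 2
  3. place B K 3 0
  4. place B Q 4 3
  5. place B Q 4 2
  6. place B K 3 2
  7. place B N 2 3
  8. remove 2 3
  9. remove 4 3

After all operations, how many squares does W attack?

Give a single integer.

Answer: 0

Derivation:
Op 1: place WB@(1,2)
Op 2: remove (1,2)
Op 3: place BK@(3,0)
Op 4: place BQ@(4,3)
Op 5: place BQ@(4,2)
Op 6: place BK@(3,2)
Op 7: place BN@(2,3)
Op 8: remove (2,3)
Op 9: remove (4,3)
Per-piece attacks for W:
Union (0 distinct): (none)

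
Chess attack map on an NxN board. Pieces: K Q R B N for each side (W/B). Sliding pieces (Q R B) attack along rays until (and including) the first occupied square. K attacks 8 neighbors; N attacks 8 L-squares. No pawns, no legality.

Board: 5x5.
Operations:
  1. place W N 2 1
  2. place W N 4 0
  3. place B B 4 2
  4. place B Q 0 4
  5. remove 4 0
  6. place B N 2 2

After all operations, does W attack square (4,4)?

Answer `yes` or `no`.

Answer: no

Derivation:
Op 1: place WN@(2,1)
Op 2: place WN@(4,0)
Op 3: place BB@(4,2)
Op 4: place BQ@(0,4)
Op 5: remove (4,0)
Op 6: place BN@(2,2)
Per-piece attacks for W:
  WN@(2,1): attacks (3,3) (4,2) (1,3) (0,2) (4,0) (0,0)
W attacks (4,4): no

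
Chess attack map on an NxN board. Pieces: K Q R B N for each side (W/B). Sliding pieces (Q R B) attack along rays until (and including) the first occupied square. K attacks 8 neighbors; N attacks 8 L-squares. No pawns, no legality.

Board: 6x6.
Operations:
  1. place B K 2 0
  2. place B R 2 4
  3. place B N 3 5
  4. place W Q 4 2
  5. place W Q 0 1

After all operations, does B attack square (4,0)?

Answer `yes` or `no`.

Answer: no

Derivation:
Op 1: place BK@(2,0)
Op 2: place BR@(2,4)
Op 3: place BN@(3,5)
Op 4: place WQ@(4,2)
Op 5: place WQ@(0,1)
Per-piece attacks for B:
  BK@(2,0): attacks (2,1) (3,0) (1,0) (3,1) (1,1)
  BR@(2,4): attacks (2,5) (2,3) (2,2) (2,1) (2,0) (3,4) (4,4) (5,4) (1,4) (0,4) [ray(0,-1) blocked at (2,0)]
  BN@(3,5): attacks (4,3) (5,4) (2,3) (1,4)
B attacks (4,0): no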